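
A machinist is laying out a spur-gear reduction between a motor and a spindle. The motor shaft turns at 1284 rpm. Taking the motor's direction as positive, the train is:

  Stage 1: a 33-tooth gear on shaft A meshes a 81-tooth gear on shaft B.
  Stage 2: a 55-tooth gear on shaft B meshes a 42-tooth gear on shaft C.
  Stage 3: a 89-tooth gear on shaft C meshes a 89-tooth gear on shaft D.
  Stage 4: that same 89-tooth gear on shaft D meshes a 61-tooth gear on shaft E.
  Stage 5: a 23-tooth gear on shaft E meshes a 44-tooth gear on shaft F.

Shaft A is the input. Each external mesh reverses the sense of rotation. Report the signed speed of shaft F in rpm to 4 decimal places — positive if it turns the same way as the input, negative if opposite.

Stage 1 [33T→81T]: ω = 1284.0000×33/81 = 523.1111 rpm, dir flips to −; running = −523.1111
Stage 2 [55T→42T]: ω = 523.1111×55/42 = 685.0265 rpm, dir flips to +; running = +685.0265
Stage 3 [89T→89T]: ω = 685.0265×89/89 = 685.0265 rpm, dir flips to −; running = −685.0265
Stage 4 [89T→61T]: ω = 685.0265×89/61 = 999.4648 rpm, dir flips to +; running = +999.4648
Stage 5 [23T→44T]: ω = 999.4648×23/44 = 522.4475 rpm, dir flips to −; running = −522.4475

-522.4475 rpm (opposite to input, |ω| = 522.4475 rpm)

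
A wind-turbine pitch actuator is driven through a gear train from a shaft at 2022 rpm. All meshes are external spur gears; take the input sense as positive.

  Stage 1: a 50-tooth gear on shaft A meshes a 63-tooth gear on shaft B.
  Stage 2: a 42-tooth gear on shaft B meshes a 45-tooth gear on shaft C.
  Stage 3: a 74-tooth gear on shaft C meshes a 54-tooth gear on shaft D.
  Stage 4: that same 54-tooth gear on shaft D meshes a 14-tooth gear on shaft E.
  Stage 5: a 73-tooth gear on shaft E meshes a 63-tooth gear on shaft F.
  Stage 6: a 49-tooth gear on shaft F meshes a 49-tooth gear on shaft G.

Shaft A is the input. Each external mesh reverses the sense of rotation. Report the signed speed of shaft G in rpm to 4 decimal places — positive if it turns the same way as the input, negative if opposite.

+9173.4643 rpm (same as input, |ω| = 9173.4643 rpm)

Stage 1 [50T→63T]: ω = 2022.0000×50/63 = 1604.7619 rpm, dir flips to −; running = −1604.7619
Stage 2 [42T→45T]: ω = 1604.7619×42/45 = 1497.7778 rpm, dir flips to +; running = +1497.7778
Stage 3 [74T→54T]: ω = 1497.7778×74/54 = 2052.5103 rpm, dir flips to −; running = −2052.5103
Stage 4 [54T→14T]: ω = 2052.5103×54/14 = 7916.8254 rpm, dir flips to +; running = +7916.8254
Stage 5 [73T→63T]: ω = 7916.8254×73/63 = 9173.4643 rpm, dir flips to −; running = −9173.4643
Stage 6 [49T→49T]: ω = 9173.4643×49/49 = 9173.4643 rpm, dir flips to +; running = +9173.4643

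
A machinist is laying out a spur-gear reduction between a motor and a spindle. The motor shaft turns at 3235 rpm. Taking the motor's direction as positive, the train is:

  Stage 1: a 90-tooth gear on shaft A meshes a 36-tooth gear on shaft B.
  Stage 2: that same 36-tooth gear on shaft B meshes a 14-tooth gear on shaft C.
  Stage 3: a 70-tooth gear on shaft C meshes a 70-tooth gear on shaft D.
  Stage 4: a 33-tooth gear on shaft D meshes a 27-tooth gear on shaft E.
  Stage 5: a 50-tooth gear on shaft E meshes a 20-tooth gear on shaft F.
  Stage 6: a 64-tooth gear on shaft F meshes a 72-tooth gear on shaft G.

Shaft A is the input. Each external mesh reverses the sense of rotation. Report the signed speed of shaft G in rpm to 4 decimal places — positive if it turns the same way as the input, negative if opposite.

Stage 1 [90T→36T]: ω = 3235.0000×90/36 = 8087.5000 rpm, dir flips to −; running = −8087.5000
Stage 2 [36T→14T]: ω = 8087.5000×36/14 = 20796.4286 rpm, dir flips to +; running = +20796.4286
Stage 3 [70T→70T]: ω = 20796.4286×70/70 = 20796.4286 rpm, dir flips to −; running = −20796.4286
Stage 4 [33T→27T]: ω = 20796.4286×33/27 = 25417.8571 rpm, dir flips to +; running = +25417.8571
Stage 5 [50T→20T]: ω = 25417.8571×50/20 = 63544.6429 rpm, dir flips to −; running = −63544.6429
Stage 6 [64T→72T]: ω = 63544.6429×64/72 = 56484.1270 rpm, dir flips to +; running = +56484.1270

+56484.1270 rpm (same as input, |ω| = 56484.1270 rpm)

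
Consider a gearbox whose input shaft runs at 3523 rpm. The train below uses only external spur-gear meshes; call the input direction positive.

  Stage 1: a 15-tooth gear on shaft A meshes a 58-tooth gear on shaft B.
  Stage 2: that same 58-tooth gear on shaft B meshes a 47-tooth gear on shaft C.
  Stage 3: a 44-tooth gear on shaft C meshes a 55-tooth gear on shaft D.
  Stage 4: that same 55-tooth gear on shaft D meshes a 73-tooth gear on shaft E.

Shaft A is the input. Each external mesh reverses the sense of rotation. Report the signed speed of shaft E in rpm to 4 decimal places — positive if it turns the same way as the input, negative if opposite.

+677.6975 rpm (same as input, |ω| = 677.6975 rpm)

Stage 1 [15T→58T]: ω = 3523.0000×15/58 = 911.1207 rpm, dir flips to −; running = −911.1207
Stage 2 [58T→47T]: ω = 911.1207×58/47 = 1124.3617 rpm, dir flips to +; running = +1124.3617
Stage 3 [44T→55T]: ω = 1124.3617×44/55 = 899.4894 rpm, dir flips to −; running = −899.4894
Stage 4 [55T→73T]: ω = 899.4894×55/73 = 677.6975 rpm, dir flips to +; running = +677.6975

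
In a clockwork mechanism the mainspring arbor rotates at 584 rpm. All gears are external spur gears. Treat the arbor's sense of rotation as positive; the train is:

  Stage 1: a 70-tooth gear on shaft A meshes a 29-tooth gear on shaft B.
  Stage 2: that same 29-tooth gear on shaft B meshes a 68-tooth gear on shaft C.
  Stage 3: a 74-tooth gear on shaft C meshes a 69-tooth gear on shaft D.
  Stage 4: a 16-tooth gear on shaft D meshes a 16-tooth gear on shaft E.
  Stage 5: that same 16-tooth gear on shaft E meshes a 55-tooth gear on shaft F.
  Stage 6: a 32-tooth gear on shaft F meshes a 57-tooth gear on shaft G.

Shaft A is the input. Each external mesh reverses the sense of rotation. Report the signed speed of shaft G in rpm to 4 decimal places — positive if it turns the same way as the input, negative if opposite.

Stage 1 [70T→29T]: ω = 584.0000×70/29 = 1409.6552 rpm, dir flips to −; running = −1409.6552
Stage 2 [29T→68T]: ω = 1409.6552×29/68 = 601.1765 rpm, dir flips to +; running = +601.1765
Stage 3 [74T→69T]: ω = 601.1765×74/69 = 644.7400 rpm, dir flips to −; running = −644.7400
Stage 4 [16T→16T]: ω = 644.7400×16/16 = 644.7400 rpm, dir flips to +; running = +644.7400
Stage 5 [16T→55T]: ω = 644.7400×16/55 = 187.5607 rpm, dir flips to −; running = −187.5607
Stage 6 [32T→57T]: ω = 187.5607×32/57 = 105.2972 rpm, dir flips to +; running = +105.2972

+105.2972 rpm (same as input, |ω| = 105.2972 rpm)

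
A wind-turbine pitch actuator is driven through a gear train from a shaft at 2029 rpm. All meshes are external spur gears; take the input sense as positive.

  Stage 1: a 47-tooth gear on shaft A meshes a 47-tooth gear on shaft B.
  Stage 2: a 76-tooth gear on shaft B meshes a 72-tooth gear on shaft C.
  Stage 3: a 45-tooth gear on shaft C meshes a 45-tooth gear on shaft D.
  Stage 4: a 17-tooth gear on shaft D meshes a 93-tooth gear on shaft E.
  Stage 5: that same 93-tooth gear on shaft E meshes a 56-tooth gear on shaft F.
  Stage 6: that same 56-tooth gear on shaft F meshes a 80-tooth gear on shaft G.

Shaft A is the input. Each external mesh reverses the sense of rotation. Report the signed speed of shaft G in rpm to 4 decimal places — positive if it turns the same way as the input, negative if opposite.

Stage 1 [47T→47T]: ω = 2029.0000×47/47 = 2029.0000 rpm, dir flips to −; running = −2029.0000
Stage 2 [76T→72T]: ω = 2029.0000×76/72 = 2141.7222 rpm, dir flips to +; running = +2141.7222
Stage 3 [45T→45T]: ω = 2141.7222×45/45 = 2141.7222 rpm, dir flips to −; running = −2141.7222
Stage 4 [17T→93T]: ω = 2141.7222×17/93 = 391.4976 rpm, dir flips to +; running = +391.4976
Stage 5 [93T→56T]: ω = 391.4976×93/56 = 650.1657 rpm, dir flips to −; running = −650.1657
Stage 6 [56T→80T]: ω = 650.1657×56/80 = 455.1160 rpm, dir flips to +; running = +455.1160

+455.1160 rpm (same as input, |ω| = 455.1160 rpm)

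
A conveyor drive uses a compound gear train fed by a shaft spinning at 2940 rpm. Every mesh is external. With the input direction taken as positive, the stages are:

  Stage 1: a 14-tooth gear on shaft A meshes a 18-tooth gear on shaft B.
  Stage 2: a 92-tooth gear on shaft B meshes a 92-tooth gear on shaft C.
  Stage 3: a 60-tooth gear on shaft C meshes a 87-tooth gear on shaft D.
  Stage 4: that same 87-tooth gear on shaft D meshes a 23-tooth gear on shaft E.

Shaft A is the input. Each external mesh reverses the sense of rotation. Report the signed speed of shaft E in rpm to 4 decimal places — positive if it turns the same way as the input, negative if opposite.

Stage 1 [14T→18T]: ω = 2940.0000×14/18 = 2286.6667 rpm, dir flips to −; running = −2286.6667
Stage 2 [92T→92T]: ω = 2286.6667×92/92 = 2286.6667 rpm, dir flips to +; running = +2286.6667
Stage 3 [60T→87T]: ω = 2286.6667×60/87 = 1577.0115 rpm, dir flips to −; running = −1577.0115
Stage 4 [87T→23T]: ω = 1577.0115×87/23 = 5965.2174 rpm, dir flips to +; running = +5965.2174

+5965.2174 rpm (same as input, |ω| = 5965.2174 rpm)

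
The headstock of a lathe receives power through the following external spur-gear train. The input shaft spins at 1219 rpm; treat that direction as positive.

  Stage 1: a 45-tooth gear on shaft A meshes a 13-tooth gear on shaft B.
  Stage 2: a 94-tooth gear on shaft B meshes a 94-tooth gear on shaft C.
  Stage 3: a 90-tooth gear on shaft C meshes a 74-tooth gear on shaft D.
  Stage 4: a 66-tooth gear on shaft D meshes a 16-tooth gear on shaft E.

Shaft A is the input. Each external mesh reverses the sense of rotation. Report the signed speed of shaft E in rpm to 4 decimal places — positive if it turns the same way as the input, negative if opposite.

+21169.3542 rpm (same as input, |ω| = 21169.3542 rpm)

Stage 1 [45T→13T]: ω = 1219.0000×45/13 = 4219.6154 rpm, dir flips to −; running = −4219.6154
Stage 2 [94T→94T]: ω = 4219.6154×94/94 = 4219.6154 rpm, dir flips to +; running = +4219.6154
Stage 3 [90T→74T]: ω = 4219.6154×90/74 = 5131.9647 rpm, dir flips to −; running = −5131.9647
Stage 4 [66T→16T]: ω = 5131.9647×66/16 = 21169.3542 rpm, dir flips to +; running = +21169.3542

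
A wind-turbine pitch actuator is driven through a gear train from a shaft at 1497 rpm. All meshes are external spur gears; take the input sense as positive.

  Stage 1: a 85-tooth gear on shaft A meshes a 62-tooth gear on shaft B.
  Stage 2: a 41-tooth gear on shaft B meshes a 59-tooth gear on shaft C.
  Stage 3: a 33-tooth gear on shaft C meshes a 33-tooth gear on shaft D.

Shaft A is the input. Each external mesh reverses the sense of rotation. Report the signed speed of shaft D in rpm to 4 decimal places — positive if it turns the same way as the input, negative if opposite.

Stage 1 [85T→62T]: ω = 1497.0000×85/62 = 2052.3387 rpm, dir flips to −; running = −2052.3387
Stage 2 [41T→59T]: ω = 2052.3387×41/59 = 1426.2015 rpm, dir flips to +; running = +1426.2015
Stage 3 [33T→33T]: ω = 1426.2015×33/33 = 1426.2015 rpm, dir flips to −; running = −1426.2015

-1426.2015 rpm (opposite to input, |ω| = 1426.2015 rpm)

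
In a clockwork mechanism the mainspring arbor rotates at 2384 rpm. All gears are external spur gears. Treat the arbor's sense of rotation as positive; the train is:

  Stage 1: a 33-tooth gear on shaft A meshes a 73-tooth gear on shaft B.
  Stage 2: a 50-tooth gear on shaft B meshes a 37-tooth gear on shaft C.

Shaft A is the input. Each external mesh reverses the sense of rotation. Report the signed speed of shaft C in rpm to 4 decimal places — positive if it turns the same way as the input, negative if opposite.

+1456.3495 rpm (same as input, |ω| = 1456.3495 rpm)

Stage 1 [33T→73T]: ω = 2384.0000×33/73 = 1077.6986 rpm, dir flips to −; running = −1077.6986
Stage 2 [50T→37T]: ω = 1077.6986×50/37 = 1456.3495 rpm, dir flips to +; running = +1456.3495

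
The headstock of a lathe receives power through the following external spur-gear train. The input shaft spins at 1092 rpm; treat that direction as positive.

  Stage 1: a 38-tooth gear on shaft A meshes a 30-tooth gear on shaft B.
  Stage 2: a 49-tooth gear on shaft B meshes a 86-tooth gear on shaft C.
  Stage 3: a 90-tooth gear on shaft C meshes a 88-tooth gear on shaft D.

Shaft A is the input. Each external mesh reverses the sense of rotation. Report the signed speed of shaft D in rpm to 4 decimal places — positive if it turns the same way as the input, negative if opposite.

Stage 1 [38T→30T]: ω = 1092.0000×38/30 = 1383.2000 rpm, dir flips to −; running = −1383.2000
Stage 2 [49T→86T]: ω = 1383.2000×49/86 = 788.1023 rpm, dir flips to +; running = +788.1023
Stage 3 [90T→88T]: ω = 788.1023×90/88 = 806.0137 rpm, dir flips to −; running = −806.0137

-806.0137 rpm (opposite to input, |ω| = 806.0137 rpm)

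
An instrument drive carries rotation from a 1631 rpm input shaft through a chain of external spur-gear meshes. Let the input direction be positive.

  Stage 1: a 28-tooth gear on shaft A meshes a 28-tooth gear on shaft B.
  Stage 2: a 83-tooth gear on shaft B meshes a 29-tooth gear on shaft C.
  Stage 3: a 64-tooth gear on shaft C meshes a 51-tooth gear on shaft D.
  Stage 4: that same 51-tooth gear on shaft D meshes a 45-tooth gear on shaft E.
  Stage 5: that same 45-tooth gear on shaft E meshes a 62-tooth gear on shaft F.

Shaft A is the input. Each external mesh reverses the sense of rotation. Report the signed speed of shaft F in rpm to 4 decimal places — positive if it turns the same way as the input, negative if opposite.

Stage 1 [28T→28T]: ω = 1631.0000×28/28 = 1631.0000 rpm, dir flips to −; running = −1631.0000
Stage 2 [83T→29T]: ω = 1631.0000×83/29 = 4668.0345 rpm, dir flips to +; running = +4668.0345
Stage 3 [64T→51T]: ω = 4668.0345×64/51 = 5857.9256 rpm, dir flips to −; running = −5857.9256
Stage 4 [51T→45T]: ω = 5857.9256×51/45 = 6638.9824 rpm, dir flips to +; running = +6638.9824
Stage 5 [45T→62T]: ω = 6638.9824×45/62 = 4818.6162 rpm, dir flips to −; running = −4818.6162

-4818.6162 rpm (opposite to input, |ω| = 4818.6162 rpm)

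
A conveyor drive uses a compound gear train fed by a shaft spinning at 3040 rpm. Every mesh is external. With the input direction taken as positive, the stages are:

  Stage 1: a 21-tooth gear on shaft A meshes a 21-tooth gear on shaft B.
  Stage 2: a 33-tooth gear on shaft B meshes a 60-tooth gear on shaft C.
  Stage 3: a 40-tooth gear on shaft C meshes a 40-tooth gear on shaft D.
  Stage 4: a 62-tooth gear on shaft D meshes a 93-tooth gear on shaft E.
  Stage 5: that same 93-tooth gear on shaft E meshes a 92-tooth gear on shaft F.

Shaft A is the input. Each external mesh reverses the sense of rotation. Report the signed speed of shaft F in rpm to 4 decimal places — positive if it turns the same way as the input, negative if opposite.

Stage 1 [21T→21T]: ω = 3040.0000×21/21 = 3040.0000 rpm, dir flips to −; running = −3040.0000
Stage 2 [33T→60T]: ω = 3040.0000×33/60 = 1672.0000 rpm, dir flips to +; running = +1672.0000
Stage 3 [40T→40T]: ω = 1672.0000×40/40 = 1672.0000 rpm, dir flips to −; running = −1672.0000
Stage 4 [62T→93T]: ω = 1672.0000×62/93 = 1114.6667 rpm, dir flips to +; running = +1114.6667
Stage 5 [93T→92T]: ω = 1114.6667×93/92 = 1126.7826 rpm, dir flips to −; running = −1126.7826

-1126.7826 rpm (opposite to input, |ω| = 1126.7826 rpm)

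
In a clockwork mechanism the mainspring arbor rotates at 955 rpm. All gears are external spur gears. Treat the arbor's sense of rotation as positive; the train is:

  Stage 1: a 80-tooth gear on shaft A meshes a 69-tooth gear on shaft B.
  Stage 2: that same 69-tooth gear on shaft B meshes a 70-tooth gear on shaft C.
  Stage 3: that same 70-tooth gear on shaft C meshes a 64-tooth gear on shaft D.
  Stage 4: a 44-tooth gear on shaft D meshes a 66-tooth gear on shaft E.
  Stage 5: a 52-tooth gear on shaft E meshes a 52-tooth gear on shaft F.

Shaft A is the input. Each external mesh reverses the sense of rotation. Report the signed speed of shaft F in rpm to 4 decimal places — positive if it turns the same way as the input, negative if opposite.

-795.8333 rpm (opposite to input, |ω| = 795.8333 rpm)

Stage 1 [80T→69T]: ω = 955.0000×80/69 = 1107.2464 rpm, dir flips to −; running = −1107.2464
Stage 2 [69T→70T]: ω = 1107.2464×69/70 = 1091.4286 rpm, dir flips to +; running = +1091.4286
Stage 3 [70T→64T]: ω = 1091.4286×70/64 = 1193.7500 rpm, dir flips to −; running = −1193.7500
Stage 4 [44T→66T]: ω = 1193.7500×44/66 = 795.8333 rpm, dir flips to +; running = +795.8333
Stage 5 [52T→52T]: ω = 795.8333×52/52 = 795.8333 rpm, dir flips to −; running = −795.8333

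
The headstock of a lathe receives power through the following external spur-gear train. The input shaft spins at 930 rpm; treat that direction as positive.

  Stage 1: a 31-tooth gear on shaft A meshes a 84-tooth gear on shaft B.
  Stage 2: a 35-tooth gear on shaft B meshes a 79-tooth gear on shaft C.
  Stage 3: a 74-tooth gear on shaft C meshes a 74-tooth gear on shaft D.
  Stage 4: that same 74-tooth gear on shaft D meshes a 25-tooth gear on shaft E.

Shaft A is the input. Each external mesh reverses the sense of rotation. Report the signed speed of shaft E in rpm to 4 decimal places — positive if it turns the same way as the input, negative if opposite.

Stage 1 [31T→84T]: ω = 930.0000×31/84 = 343.2143 rpm, dir flips to −; running = −343.2143
Stage 2 [35T→79T]: ω = 343.2143×35/79 = 152.0570 rpm, dir flips to +; running = +152.0570
Stage 3 [74T→74T]: ω = 152.0570×74/74 = 152.0570 rpm, dir flips to −; running = −152.0570
Stage 4 [74T→25T]: ω = 152.0570×74/25 = 450.0886 rpm, dir flips to +; running = +450.0886

+450.0886 rpm (same as input, |ω| = 450.0886 rpm)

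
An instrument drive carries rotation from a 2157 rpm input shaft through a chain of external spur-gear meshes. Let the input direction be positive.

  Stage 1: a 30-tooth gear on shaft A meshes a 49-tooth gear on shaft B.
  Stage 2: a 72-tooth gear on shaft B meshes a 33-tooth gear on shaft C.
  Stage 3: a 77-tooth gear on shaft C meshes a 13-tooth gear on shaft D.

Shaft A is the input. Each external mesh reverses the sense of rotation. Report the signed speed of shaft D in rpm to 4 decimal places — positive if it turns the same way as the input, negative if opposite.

Stage 1 [30T→49T]: ω = 2157.0000×30/49 = 1320.6122 rpm, dir flips to −; running = −1320.6122
Stage 2 [72T→33T]: ω = 1320.6122×72/33 = 2881.3358 rpm, dir flips to +; running = +2881.3358
Stage 3 [77T→13T]: ω = 2881.3358×77/13 = 17066.3736 rpm, dir flips to −; running = −17066.3736

-17066.3736 rpm (opposite to input, |ω| = 17066.3736 rpm)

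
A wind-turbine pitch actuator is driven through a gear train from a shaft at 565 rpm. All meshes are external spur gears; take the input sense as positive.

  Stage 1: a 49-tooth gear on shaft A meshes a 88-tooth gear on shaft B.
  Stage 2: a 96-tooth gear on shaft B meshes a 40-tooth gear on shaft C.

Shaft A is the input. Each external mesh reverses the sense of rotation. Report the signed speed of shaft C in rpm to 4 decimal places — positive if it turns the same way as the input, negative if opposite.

+755.0455 rpm (same as input, |ω| = 755.0455 rpm)

Stage 1 [49T→88T]: ω = 565.0000×49/88 = 314.6023 rpm, dir flips to −; running = −314.6023
Stage 2 [96T→40T]: ω = 314.6023×96/40 = 755.0455 rpm, dir flips to +; running = +755.0455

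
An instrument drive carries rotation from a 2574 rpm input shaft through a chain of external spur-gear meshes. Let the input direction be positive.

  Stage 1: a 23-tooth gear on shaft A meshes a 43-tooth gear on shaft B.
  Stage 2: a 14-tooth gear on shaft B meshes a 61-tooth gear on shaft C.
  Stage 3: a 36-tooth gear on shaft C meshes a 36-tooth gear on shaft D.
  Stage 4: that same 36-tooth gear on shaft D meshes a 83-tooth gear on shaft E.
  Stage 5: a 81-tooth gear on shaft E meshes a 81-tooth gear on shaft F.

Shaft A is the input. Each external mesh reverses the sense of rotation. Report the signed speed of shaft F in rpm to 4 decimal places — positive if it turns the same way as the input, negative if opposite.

-137.0536 rpm (opposite to input, |ω| = 137.0536 rpm)

Stage 1 [23T→43T]: ω = 2574.0000×23/43 = 1376.7907 rpm, dir flips to −; running = −1376.7907
Stage 2 [14T→61T]: ω = 1376.7907×14/61 = 315.9848 rpm, dir flips to +; running = +315.9848
Stage 3 [36T→36T]: ω = 315.9848×36/36 = 315.9848 rpm, dir flips to −; running = −315.9848
Stage 4 [36T→83T]: ω = 315.9848×36/83 = 137.0536 rpm, dir flips to +; running = +137.0536
Stage 5 [81T→81T]: ω = 137.0536×81/81 = 137.0536 rpm, dir flips to −; running = −137.0536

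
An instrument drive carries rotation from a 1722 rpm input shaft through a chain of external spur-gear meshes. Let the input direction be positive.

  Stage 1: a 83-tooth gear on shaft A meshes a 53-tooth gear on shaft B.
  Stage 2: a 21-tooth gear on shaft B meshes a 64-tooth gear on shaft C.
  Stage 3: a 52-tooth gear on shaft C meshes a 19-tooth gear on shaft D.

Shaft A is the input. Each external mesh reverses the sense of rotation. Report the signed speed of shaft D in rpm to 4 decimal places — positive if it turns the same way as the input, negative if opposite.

-2421.7228 rpm (opposite to input, |ω| = 2421.7228 rpm)

Stage 1 [83T→53T]: ω = 1722.0000×83/53 = 2696.7170 rpm, dir flips to −; running = −2696.7170
Stage 2 [21T→64T]: ω = 2696.7170×21/64 = 884.8603 rpm, dir flips to +; running = +884.8603
Stage 3 [52T→19T]: ω = 884.8603×52/19 = 2421.7228 rpm, dir flips to −; running = −2421.7228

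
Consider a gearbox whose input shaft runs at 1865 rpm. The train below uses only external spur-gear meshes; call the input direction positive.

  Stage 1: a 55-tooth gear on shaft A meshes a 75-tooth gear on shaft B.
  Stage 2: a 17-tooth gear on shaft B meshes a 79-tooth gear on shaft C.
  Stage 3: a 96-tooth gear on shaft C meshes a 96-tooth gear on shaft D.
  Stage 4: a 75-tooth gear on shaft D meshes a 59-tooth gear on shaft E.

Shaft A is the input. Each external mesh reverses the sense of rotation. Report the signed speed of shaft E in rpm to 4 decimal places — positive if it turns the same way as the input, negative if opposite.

Stage 1 [55T→75T]: ω = 1865.0000×55/75 = 1367.6667 rpm, dir flips to −; running = −1367.6667
Stage 2 [17T→79T]: ω = 1367.6667×17/79 = 294.3080 rpm, dir flips to +; running = +294.3080
Stage 3 [96T→96T]: ω = 294.3080×96/96 = 294.3080 rpm, dir flips to −; running = −294.3080
Stage 4 [75T→59T]: ω = 294.3080×75/59 = 374.1204 rpm, dir flips to +; running = +374.1204

+374.1204 rpm (same as input, |ω| = 374.1204 rpm)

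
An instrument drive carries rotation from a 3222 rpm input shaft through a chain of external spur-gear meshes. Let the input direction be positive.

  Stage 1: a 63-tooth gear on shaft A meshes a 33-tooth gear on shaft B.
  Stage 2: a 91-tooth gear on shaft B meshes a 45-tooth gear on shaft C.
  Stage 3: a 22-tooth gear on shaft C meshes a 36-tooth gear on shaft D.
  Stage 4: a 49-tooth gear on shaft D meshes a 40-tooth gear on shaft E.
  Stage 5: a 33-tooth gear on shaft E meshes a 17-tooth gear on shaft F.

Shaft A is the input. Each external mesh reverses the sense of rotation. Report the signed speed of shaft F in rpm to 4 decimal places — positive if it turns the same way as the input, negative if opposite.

-18075.9991 rpm (opposite to input, |ω| = 18075.9991 rpm)

Stage 1 [63T→33T]: ω = 3222.0000×63/33 = 6151.0909 rpm, dir flips to −; running = −6151.0909
Stage 2 [91T→45T]: ω = 6151.0909×91/45 = 12438.8727 rpm, dir flips to +; running = +12438.8727
Stage 3 [22T→36T]: ω = 12438.8727×22/36 = 7601.5333 rpm, dir flips to −; running = −7601.5333
Stage 4 [49T→40T]: ω = 7601.5333×49/40 = 9311.8783 rpm, dir flips to +; running = +9311.8783
Stage 5 [33T→17T]: ω = 9311.8783×33/17 = 18075.9991 rpm, dir flips to −; running = −18075.9991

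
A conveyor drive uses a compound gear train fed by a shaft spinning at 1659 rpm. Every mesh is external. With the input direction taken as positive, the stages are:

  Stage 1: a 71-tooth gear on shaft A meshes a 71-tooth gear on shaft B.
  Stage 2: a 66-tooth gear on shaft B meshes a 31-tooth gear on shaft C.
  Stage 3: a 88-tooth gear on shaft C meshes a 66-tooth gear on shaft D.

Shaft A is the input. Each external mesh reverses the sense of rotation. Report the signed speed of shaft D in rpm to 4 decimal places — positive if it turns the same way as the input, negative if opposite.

-4709.4194 rpm (opposite to input, |ω| = 4709.4194 rpm)

Stage 1 [71T→71T]: ω = 1659.0000×71/71 = 1659.0000 rpm, dir flips to −; running = −1659.0000
Stage 2 [66T→31T]: ω = 1659.0000×66/31 = 3532.0645 rpm, dir flips to +; running = +3532.0645
Stage 3 [88T→66T]: ω = 3532.0645×88/66 = 4709.4194 rpm, dir flips to −; running = −4709.4194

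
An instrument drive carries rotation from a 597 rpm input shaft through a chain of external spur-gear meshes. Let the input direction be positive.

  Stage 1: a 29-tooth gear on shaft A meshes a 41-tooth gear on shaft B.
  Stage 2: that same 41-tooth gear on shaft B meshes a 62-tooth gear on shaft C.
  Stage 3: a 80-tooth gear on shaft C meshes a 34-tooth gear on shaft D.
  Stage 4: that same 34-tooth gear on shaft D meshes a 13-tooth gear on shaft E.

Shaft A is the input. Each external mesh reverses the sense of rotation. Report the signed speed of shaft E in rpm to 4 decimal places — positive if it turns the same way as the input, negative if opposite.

+1718.4119 rpm (same as input, |ω| = 1718.4119 rpm)

Stage 1 [29T→41T]: ω = 597.0000×29/41 = 422.2683 rpm, dir flips to −; running = −422.2683
Stage 2 [41T→62T]: ω = 422.2683×41/62 = 279.2419 rpm, dir flips to +; running = +279.2419
Stage 3 [80T→34T]: ω = 279.2419×80/34 = 657.0398 rpm, dir flips to −; running = −657.0398
Stage 4 [34T→13T]: ω = 657.0398×34/13 = 1718.4119 rpm, dir flips to +; running = +1718.4119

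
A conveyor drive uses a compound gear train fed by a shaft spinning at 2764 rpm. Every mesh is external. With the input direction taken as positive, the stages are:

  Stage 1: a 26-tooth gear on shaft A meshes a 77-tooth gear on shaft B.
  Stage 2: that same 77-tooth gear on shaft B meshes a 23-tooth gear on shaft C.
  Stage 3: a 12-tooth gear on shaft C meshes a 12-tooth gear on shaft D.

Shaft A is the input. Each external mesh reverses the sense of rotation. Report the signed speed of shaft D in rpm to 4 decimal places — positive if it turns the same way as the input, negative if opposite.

Stage 1 [26T→77T]: ω = 2764.0000×26/77 = 933.2987 rpm, dir flips to −; running = −933.2987
Stage 2 [77T→23T]: ω = 933.2987×77/23 = 3124.5217 rpm, dir flips to +; running = +3124.5217
Stage 3 [12T→12T]: ω = 3124.5217×12/12 = 3124.5217 rpm, dir flips to −; running = −3124.5217

-3124.5217 rpm (opposite to input, |ω| = 3124.5217 rpm)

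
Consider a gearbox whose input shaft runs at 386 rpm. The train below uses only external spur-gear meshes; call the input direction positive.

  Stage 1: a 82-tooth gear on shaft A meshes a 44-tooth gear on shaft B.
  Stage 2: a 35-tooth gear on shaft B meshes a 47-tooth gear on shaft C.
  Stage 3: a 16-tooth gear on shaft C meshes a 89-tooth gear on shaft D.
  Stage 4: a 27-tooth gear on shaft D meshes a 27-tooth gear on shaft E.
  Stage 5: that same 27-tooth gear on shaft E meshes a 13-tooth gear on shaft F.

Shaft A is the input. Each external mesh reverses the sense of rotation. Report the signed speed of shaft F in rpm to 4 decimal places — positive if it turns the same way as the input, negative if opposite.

Stage 1 [82T→44T]: ω = 386.0000×82/44 = 719.3636 rpm, dir flips to −; running = −719.3636
Stage 2 [35T→47T]: ω = 719.3636×35/47 = 535.6963 rpm, dir flips to +; running = +535.6963
Stage 3 [16T→89T]: ω = 535.6963×16/89 = 96.3050 rpm, dir flips to −; running = −96.3050
Stage 4 [27T→27T]: ω = 96.3050×27/27 = 96.3050 rpm, dir flips to +; running = +96.3050
Stage 5 [27T→13T]: ω = 96.3050×27/13 = 200.0180 rpm, dir flips to −; running = −200.0180

-200.0180 rpm (opposite to input, |ω| = 200.0180 rpm)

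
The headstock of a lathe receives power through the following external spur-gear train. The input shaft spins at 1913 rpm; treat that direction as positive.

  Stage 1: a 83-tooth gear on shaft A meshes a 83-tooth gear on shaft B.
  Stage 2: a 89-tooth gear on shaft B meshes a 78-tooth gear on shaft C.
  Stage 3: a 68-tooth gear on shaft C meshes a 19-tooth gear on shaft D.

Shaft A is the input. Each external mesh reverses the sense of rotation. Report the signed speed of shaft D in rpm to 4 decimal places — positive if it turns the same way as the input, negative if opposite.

Stage 1 [83T→83T]: ω = 1913.0000×83/83 = 1913.0000 rpm, dir flips to −; running = −1913.0000
Stage 2 [89T→78T]: ω = 1913.0000×89/78 = 2182.7821 rpm, dir flips to +; running = +2182.7821
Stage 3 [68T→19T]: ω = 2182.7821×68/19 = 7812.0621 rpm, dir flips to −; running = −7812.0621

-7812.0621 rpm (opposite to input, |ω| = 7812.0621 rpm)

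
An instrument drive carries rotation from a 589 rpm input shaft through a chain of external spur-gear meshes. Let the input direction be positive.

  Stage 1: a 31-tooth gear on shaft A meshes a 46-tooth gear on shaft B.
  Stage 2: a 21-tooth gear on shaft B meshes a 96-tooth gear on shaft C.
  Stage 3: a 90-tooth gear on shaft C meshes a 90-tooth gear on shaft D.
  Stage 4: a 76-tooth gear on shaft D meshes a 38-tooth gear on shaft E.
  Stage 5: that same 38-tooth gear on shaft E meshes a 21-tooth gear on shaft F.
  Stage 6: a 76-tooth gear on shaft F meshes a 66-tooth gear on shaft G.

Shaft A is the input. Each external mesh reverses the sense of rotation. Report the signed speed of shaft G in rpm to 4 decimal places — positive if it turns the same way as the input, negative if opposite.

+361.8522 rpm (same as input, |ω| = 361.8522 rpm)

Stage 1 [31T→46T]: ω = 589.0000×31/46 = 396.9348 rpm, dir flips to −; running = −396.9348
Stage 2 [21T→96T]: ω = 396.9348×21/96 = 86.8295 rpm, dir flips to +; running = +86.8295
Stage 3 [90T→90T]: ω = 86.8295×90/90 = 86.8295 rpm, dir flips to −; running = −86.8295
Stage 4 [76T→38T]: ω = 86.8295×76/38 = 173.6590 rpm, dir flips to +; running = +173.6590
Stage 5 [38T→21T]: ω = 173.6590×38/21 = 314.2400 rpm, dir flips to −; running = −314.2400
Stage 6 [76T→66T]: ω = 314.2400×76/66 = 361.8522 rpm, dir flips to +; running = +361.8522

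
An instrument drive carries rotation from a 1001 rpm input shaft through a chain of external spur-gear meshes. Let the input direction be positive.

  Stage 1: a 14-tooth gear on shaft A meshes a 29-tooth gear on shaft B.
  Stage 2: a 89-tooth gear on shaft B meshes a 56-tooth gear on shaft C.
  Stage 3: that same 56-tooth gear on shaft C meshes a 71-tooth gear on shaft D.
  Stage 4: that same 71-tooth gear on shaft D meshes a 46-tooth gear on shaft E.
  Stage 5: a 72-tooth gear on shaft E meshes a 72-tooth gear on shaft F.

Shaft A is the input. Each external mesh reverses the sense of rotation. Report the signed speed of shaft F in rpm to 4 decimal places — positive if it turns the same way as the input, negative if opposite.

-934.9670 rpm (opposite to input, |ω| = 934.9670 rpm)

Stage 1 [14T→29T]: ω = 1001.0000×14/29 = 483.2414 rpm, dir flips to −; running = −483.2414
Stage 2 [89T→56T]: ω = 483.2414×89/56 = 768.0086 rpm, dir flips to +; running = +768.0086
Stage 3 [56T→71T]: ω = 768.0086×56/71 = 605.7533 rpm, dir flips to −; running = −605.7533
Stage 4 [71T→46T]: ω = 605.7533×71/46 = 934.9670 rpm, dir flips to +; running = +934.9670
Stage 5 [72T→72T]: ω = 934.9670×72/72 = 934.9670 rpm, dir flips to −; running = −934.9670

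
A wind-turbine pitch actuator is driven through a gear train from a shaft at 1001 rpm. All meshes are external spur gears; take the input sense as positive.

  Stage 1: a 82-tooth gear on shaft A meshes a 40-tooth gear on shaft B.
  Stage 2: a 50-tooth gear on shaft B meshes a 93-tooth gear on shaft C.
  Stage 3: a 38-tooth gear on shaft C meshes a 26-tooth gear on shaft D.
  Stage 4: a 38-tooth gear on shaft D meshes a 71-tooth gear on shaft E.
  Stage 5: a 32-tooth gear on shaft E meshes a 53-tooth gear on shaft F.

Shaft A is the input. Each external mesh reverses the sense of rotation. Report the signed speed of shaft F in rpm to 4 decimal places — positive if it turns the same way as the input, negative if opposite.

Stage 1 [82T→40T]: ω = 1001.0000×82/40 = 2052.0500 rpm, dir flips to −; running = −2052.0500
Stage 2 [50T→93T]: ω = 2052.0500×50/93 = 1103.2527 rpm, dir flips to +; running = +1103.2527
Stage 3 [38T→26T]: ω = 1103.2527×38/26 = 1612.4462 rpm, dir flips to −; running = −1612.4462
Stage 4 [38T→71T]: ω = 1612.4462×38/71 = 862.9994 rpm, dir flips to +; running = +862.9994
Stage 5 [32T→53T]: ω = 862.9994×32/53 = 521.0562 rpm, dir flips to −; running = −521.0562

-521.0562 rpm (opposite to input, |ω| = 521.0562 rpm)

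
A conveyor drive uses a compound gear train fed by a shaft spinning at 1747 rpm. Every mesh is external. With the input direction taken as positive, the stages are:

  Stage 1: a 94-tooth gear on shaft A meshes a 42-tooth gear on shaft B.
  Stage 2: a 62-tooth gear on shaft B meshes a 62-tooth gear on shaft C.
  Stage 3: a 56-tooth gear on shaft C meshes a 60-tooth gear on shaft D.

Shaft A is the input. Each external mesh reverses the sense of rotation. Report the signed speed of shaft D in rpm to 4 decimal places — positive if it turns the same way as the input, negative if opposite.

-3649.2889 rpm (opposite to input, |ω| = 3649.2889 rpm)

Stage 1 [94T→42T]: ω = 1747.0000×94/42 = 3909.9524 rpm, dir flips to −; running = −3909.9524
Stage 2 [62T→62T]: ω = 3909.9524×62/62 = 3909.9524 rpm, dir flips to +; running = +3909.9524
Stage 3 [56T→60T]: ω = 3909.9524×56/60 = 3649.2889 rpm, dir flips to −; running = −3649.2889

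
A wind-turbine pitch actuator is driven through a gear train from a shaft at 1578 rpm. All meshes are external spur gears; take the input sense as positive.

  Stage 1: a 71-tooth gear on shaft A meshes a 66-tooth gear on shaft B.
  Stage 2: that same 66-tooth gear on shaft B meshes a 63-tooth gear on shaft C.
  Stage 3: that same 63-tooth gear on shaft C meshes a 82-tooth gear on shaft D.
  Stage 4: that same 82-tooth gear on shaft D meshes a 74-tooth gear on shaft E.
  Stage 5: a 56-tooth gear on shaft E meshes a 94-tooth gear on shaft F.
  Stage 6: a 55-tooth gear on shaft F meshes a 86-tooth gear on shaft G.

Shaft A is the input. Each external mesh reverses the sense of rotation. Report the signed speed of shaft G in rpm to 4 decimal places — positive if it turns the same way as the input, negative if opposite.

+576.8435 rpm (same as input, |ω| = 576.8435 rpm)

Stage 1 [71T→66T]: ω = 1578.0000×71/66 = 1697.5455 rpm, dir flips to −; running = −1697.5455
Stage 2 [66T→63T]: ω = 1697.5455×66/63 = 1778.3810 rpm, dir flips to +; running = +1778.3810
Stage 3 [63T→82T]: ω = 1778.3810×63/82 = 1366.3171 rpm, dir flips to −; running = −1366.3171
Stage 4 [82T→74T]: ω = 1366.3171×82/74 = 1514.0270 rpm, dir flips to +; running = +1514.0270
Stage 5 [56T→94T]: ω = 1514.0270×56/94 = 901.9735 rpm, dir flips to −; running = −901.9735
Stage 6 [55T→86T]: ω = 901.9735×55/86 = 576.8435 rpm, dir flips to +; running = +576.8435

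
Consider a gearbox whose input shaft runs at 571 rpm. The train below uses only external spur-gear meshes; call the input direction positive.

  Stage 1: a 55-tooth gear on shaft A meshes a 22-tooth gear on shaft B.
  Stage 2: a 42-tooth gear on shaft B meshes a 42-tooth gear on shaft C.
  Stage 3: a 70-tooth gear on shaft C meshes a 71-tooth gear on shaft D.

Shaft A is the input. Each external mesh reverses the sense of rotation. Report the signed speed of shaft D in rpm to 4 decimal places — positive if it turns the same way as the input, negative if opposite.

Stage 1 [55T→22T]: ω = 571.0000×55/22 = 1427.5000 rpm, dir flips to −; running = −1427.5000
Stage 2 [42T→42T]: ω = 1427.5000×42/42 = 1427.5000 rpm, dir flips to +; running = +1427.5000
Stage 3 [70T→71T]: ω = 1427.5000×70/71 = 1407.3944 rpm, dir flips to −; running = −1407.3944

-1407.3944 rpm (opposite to input, |ω| = 1407.3944 rpm)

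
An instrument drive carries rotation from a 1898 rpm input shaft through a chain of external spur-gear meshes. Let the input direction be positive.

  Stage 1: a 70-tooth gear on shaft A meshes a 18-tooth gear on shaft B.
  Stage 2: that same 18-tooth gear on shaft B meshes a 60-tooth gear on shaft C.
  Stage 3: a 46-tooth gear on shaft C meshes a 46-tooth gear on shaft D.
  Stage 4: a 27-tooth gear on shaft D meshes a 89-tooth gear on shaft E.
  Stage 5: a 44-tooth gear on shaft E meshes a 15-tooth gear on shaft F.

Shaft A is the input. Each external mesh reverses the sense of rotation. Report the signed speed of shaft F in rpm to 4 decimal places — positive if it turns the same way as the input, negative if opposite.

-1970.5079 rpm (opposite to input, |ω| = 1970.5079 rpm)

Stage 1 [70T→18T]: ω = 1898.0000×70/18 = 7381.1111 rpm, dir flips to −; running = −7381.1111
Stage 2 [18T→60T]: ω = 7381.1111×18/60 = 2214.3333 rpm, dir flips to +; running = +2214.3333
Stage 3 [46T→46T]: ω = 2214.3333×46/46 = 2214.3333 rpm, dir flips to −; running = −2214.3333
Stage 4 [27T→89T]: ω = 2214.3333×27/89 = 671.7640 rpm, dir flips to +; running = +671.7640
Stage 5 [44T→15T]: ω = 671.7640×44/15 = 1970.5079 rpm, dir flips to −; running = −1970.5079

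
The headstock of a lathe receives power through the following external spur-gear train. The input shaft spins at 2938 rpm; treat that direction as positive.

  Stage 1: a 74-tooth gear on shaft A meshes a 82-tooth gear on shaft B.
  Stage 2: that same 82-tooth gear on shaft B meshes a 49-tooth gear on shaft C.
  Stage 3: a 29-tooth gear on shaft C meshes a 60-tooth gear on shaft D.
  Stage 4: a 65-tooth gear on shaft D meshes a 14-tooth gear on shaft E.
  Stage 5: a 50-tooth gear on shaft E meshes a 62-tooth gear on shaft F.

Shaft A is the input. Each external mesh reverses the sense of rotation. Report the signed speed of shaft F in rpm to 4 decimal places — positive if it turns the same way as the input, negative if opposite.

Stage 1 [74T→82T]: ω = 2938.0000×74/82 = 2651.3659 rpm, dir flips to −; running = −2651.3659
Stage 2 [82T→49T]: ω = 2651.3659×82/49 = 4436.9796 rpm, dir flips to +; running = +4436.9796
Stage 3 [29T→60T]: ω = 4436.9796×29/60 = 2144.5401 rpm, dir flips to −; running = −2144.5401
Stage 4 [65T→14T]: ω = 2144.5401×65/14 = 9956.7935 rpm, dir flips to +; running = +9956.7935
Stage 5 [50T→62T]: ω = 9956.7935×50/62 = 8029.6722 rpm, dir flips to −; running = −8029.6722

-8029.6722 rpm (opposite to input, |ω| = 8029.6722 rpm)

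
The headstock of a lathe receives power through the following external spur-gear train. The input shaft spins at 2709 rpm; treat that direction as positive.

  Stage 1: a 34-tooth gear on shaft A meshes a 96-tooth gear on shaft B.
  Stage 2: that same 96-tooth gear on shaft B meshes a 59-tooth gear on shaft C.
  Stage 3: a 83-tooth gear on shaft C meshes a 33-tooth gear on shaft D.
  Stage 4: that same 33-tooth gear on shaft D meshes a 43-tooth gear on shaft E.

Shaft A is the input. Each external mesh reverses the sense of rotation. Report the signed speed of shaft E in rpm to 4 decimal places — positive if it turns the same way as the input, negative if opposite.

Stage 1 [34T→96T]: ω = 2709.0000×34/96 = 959.4375 rpm, dir flips to −; running = −959.4375
Stage 2 [96T→59T]: ω = 959.4375×96/59 = 1561.1186 rpm, dir flips to +; running = +1561.1186
Stage 3 [83T→33T]: ω = 1561.1186×83/33 = 3926.4499 rpm, dir flips to −; running = −3926.4499
Stage 4 [33T→43T]: ω = 3926.4499×33/43 = 3013.3220 rpm, dir flips to +; running = +3013.3220

+3013.3220 rpm (same as input, |ω| = 3013.3220 rpm)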